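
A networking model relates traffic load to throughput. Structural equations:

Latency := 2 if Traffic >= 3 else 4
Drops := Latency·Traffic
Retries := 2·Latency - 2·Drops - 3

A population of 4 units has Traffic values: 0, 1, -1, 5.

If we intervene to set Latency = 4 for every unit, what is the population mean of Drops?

Every unit gets Latency=4 under the intervention. Drops values become 0, 4, -4, 20; E[Drops|do(Latency=4)] = 5.

5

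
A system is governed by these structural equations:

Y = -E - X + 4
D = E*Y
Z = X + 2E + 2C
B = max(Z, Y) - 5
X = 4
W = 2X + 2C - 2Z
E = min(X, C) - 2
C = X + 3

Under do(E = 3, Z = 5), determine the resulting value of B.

Under do(E = 3, Z = 5), each intervened variable's structural equation is replaced by its fixed value.
Y = -E - X + 4  [with E=3, X=4]  = -3
B = max(Z, Y) - 5  [with Z=5, Y=-3]  = 0

0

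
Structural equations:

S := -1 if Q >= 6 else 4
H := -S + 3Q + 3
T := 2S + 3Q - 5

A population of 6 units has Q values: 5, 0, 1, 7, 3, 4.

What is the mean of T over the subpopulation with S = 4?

10.8

E[T|S=4] averages over only the 5 units with S=4 (Q = 5, 0, 1, 3, 4): T = 18, 3, 6, 12, 15, mean 10.8.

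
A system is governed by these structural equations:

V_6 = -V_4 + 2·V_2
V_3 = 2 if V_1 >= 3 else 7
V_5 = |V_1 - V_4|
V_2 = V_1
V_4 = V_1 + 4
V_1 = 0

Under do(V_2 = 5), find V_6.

Under do(V_2=5), the mechanism V_2 = V_1 is discarded; V_2 is fixed at 5.
V_4 = V_1 + 4  [with V_1=0]  = 4
V_6 = -V_4 + 2·V_2  [with V_4=4, V_2=5]  = 6

6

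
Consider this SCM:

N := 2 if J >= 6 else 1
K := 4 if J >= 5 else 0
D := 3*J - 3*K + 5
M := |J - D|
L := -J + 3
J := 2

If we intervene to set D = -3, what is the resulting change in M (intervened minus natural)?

-4

Intervening sets D = -3 and removes its equation (D := 3*J - 3*K + 5).
M = |J - D|  [with J=2, D=-3]  = 5
Without intervention: K = 4 if J >= 5 else 0  [with J=2]  = 0; D = 3*J - 3*K + 5  [with J=2, K=0]  = 11; M = |J - D|  [with J=2, D=11]  = 9.
Change = 5 − 9 = -4.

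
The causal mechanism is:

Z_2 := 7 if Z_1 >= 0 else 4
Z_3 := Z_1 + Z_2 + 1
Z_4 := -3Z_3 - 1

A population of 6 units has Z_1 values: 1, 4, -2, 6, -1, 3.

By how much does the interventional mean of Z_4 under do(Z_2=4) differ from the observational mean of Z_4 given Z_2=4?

-10

Every unit gets Z_2=4 under the intervention. Z_4 values become -19, -28, -10, -34, -13, -25; E[Z_4|do(Z_2=4)] = -21.5.
Observing Z_2=4 restricts to units where Z_2's equation naturally yields 4: Z_1 ∈ {-2, -1}. In that subpopulation Z_4 = -10, -13, mean -11.5.
Difference = -21.5 − (-11.5) = -10.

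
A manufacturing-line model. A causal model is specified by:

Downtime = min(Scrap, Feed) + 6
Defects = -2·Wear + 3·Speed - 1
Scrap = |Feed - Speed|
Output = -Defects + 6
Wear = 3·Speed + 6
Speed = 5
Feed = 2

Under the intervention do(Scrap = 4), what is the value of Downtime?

8

Under do(Scrap=4), the mechanism Scrap = |Feed - Speed| is discarded; Scrap is fixed at 4.
Downtime = min(Scrap, Feed) + 6  [with Scrap=4, Feed=2]  = 8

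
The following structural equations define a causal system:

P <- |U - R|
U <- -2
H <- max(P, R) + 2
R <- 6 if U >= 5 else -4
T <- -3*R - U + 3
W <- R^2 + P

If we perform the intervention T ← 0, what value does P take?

Under do(T=0), the mechanism T <- -3*R - U + 3 is discarded; T is fixed at 0.
Since P is not a descendant of the intervened variable, it is unaffected.
R = 6 if U >= 5 else -4  [with U=-2]  = -4
P = |U - R|  [with U=-2, R=-4]  = 2

2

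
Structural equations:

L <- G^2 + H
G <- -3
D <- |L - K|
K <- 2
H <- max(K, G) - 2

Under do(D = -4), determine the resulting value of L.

The intervention breaks the incoming arrows to D: D <- |L - K| no longer applies, and D = -4.
Since L is not a descendant of the intervened variable, it is unaffected.
H = max(K, G) - 2  [with K=2, G=-3]  = 0
L = G^2 + H  [with G=-3, H=0]  = 9

9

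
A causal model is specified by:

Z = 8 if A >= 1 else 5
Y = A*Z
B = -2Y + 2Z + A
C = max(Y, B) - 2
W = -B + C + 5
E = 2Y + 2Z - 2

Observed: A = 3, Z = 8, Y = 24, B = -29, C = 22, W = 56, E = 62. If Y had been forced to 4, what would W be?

3

The intervention breaks the incoming arrows to Y: Y = A*Z no longer applies, and Y = 4.
Z = 8 if A >= 1 else 5  [with A=3]  = 8
B = -2Y + 2Z + A  [with Y=4, Z=8, A=3]  = 11
C = max(Y, B) - 2  [with Y=4, B=11]  = 9
W = -B + C + 5  [with B=11, C=9]  = 3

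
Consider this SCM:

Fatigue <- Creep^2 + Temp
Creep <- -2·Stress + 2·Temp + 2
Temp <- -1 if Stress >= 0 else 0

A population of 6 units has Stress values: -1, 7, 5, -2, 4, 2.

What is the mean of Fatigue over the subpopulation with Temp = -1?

Conditioning on Temp=-1 selects the 4 unit(s) with Stress ∈ {7, 5, 4, 2}. Their Fatigue values: 195, 99, 63, 15. Mean = 93.

93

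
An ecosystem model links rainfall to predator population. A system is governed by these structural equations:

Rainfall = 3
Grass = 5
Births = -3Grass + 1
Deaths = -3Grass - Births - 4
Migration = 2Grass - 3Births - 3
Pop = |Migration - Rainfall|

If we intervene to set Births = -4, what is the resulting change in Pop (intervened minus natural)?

The intervention breaks the incoming arrows to Births: Births = -3Grass + 1 no longer applies, and Births = -4.
Migration = 2Grass - 3Births - 3  [with Grass=5, Births=-4]  = 19
Pop = |Migration - Rainfall|  [with Migration=19, Rainfall=3]  = 16
Without intervention: Births = -3Grass + 1  [with Grass=5]  = -14; Migration = 2Grass - 3Births - 3  [with Grass=5, Births=-14]  = 49; Pop = |Migration - Rainfall|  [with Migration=49, Rainfall=3]  = 46.
Change = 16 − 46 = -30.

-30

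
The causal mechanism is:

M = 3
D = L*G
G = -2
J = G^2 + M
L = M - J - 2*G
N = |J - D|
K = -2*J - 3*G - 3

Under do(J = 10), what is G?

-2

Under do(J=10), the mechanism J = G^2 + M is discarded; J is fixed at 10.
Since G is not a descendant of the intervened variable, it is unaffected.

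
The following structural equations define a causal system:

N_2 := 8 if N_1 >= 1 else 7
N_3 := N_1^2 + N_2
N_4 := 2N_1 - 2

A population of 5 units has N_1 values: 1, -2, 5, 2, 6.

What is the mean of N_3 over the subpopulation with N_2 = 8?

Observing N_2=8 restricts to units where N_2's equation naturally yields 8: N_1 ∈ {1, 5, 2, 6}. In that subpopulation N_3 = 9, 33, 12, 44, mean 24.5.

24.5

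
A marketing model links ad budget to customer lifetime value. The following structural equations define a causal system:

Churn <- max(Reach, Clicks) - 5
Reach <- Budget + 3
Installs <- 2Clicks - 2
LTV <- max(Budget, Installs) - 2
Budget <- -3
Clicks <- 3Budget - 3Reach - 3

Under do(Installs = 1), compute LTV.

Under do(Installs=1), the mechanism Installs <- 2Clicks - 2 is discarded; Installs is fixed at 1.
LTV = max(Budget, Installs) - 2  [with Budget=-3, Installs=1]  = -1

-1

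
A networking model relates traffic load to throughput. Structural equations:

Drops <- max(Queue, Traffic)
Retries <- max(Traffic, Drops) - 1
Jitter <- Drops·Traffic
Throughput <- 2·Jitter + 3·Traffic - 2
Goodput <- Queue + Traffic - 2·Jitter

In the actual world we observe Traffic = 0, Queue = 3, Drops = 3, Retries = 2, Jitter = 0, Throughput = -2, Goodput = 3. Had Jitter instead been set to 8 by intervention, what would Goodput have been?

-13

Under do(Jitter=8), the mechanism Jitter <- Drops·Traffic is discarded; Jitter is fixed at 8.
Goodput = Queue + Traffic - 2·Jitter  [with Queue=3, Traffic=0, Jitter=8]  = -13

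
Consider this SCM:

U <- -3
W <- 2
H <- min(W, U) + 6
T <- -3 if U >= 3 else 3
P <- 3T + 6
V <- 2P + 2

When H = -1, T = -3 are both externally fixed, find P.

Setting H = -1, T = -3 by intervention discards those variables' equations.
P = 3T + 6  [with T=-3]  = -3

-3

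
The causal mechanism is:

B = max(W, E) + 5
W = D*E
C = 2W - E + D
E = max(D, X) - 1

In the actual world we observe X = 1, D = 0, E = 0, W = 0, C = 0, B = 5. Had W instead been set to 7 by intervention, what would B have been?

Under do(W=7), the mechanism W = D*E is discarded; W is fixed at 7.
E = max(D, X) - 1  [with D=0, X=1]  = 0
B = max(W, E) + 5  [with W=7, E=0]  = 12

12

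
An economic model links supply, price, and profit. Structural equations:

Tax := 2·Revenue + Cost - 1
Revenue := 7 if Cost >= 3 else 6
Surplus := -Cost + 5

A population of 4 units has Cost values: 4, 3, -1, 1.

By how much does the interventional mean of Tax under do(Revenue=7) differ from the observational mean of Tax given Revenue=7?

Every unit gets Revenue=7 under the intervention. Tax values become 17, 16, 12, 14; E[Tax|do(Revenue=7)] = 14.75.
E[Tax|Revenue=7] averages over only the 2 units with Revenue=7 (Cost = 4, 3): Tax = 17, 16, mean 16.5.
Difference = 14.75 − 16.5 = -1.75.

-1.75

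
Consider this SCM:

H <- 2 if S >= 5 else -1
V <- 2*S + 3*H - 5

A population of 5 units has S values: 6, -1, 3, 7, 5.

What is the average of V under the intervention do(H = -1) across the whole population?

0

Every unit gets H=-1 under the intervention. V values become 4, -10, -2, 6, 2; E[V|do(H=-1)] = 0.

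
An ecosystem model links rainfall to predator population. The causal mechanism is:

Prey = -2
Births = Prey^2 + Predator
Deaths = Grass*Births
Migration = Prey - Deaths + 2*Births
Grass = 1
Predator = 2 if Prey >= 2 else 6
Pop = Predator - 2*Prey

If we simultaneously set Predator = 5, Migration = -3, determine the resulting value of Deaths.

The joint intervention fixes Predator = 5, Migration = -3, removing each variable's own equation.
Births = Prey^2 + Predator  [with Prey=-2, Predator=5]  = 9
Deaths = Grass*Births  [with Grass=1, Births=9]  = 9

9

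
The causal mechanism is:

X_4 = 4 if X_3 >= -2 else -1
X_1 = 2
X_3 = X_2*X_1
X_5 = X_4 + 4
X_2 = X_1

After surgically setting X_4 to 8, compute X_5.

12

Intervening sets X_4 = 8 and removes its equation (X_4 = 4 if X_3 >= -2 else -1).
X_5 = X_4 + 4  [with X_4=8]  = 12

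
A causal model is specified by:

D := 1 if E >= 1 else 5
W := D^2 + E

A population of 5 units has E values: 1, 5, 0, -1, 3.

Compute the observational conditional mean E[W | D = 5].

Observing D=5 restricts to units where D's equation naturally yields 5: E ∈ {0, -1}. In that subpopulation W = 25, 24, mean 24.5.

24.5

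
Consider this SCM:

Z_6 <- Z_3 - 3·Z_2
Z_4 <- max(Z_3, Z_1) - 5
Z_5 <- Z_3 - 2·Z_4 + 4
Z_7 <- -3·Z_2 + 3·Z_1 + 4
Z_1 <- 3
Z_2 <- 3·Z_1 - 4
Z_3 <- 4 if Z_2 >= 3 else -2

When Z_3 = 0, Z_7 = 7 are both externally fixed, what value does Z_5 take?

8

Setting Z_3 = 0, Z_7 = 7 by intervention discards those variables' equations.
Z_4 = max(Z_3, Z_1) - 5  [with Z_3=0, Z_1=3]  = -2
Z_5 = Z_3 - 2·Z_4 + 4  [with Z_3=0, Z_4=-2]  = 8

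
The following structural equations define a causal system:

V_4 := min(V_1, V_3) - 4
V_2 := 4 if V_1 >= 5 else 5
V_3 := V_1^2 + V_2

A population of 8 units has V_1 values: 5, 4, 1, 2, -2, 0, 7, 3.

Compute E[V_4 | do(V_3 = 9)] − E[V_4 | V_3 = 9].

2.5

Under do(V_3=9), V_3's equation is replaced by V_3=9 for every unit. Per-unit V_4: 1, 0, -3, -2, -6, -4, 3, -1. Mean = -1.5.
Observing V_3=9 restricts to units where V_3's equation naturally yields 9: V_1 ∈ {2, -2}. In that subpopulation V_4 = -2, -6, mean -4.
Difference = -1.5 − (-4) = 2.5.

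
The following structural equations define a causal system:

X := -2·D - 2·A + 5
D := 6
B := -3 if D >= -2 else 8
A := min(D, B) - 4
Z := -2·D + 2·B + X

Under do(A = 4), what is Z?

do(A=4) replaces the equation A := min(D, B) - 4 with the constant A = 4.
B = -3 if D >= -2 else 8  [with D=6]  = -3
X = -2·D - 2·A + 5  [with D=6, A=4]  = -15
Z = -2·D + 2·B + X  [with D=6, B=-3, X=-15]  = -33

-33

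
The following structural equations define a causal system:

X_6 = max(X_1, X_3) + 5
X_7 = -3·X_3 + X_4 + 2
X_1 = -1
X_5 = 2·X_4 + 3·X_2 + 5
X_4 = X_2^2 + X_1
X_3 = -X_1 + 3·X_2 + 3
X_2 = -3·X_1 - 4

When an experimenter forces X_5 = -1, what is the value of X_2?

-1

Under do(X_5=-1), the mechanism X_5 = 2·X_4 + 3·X_2 + 5 is discarded; X_5 is fixed at -1.
No directed path runs from X_5 to X_2, so X_2 keeps its natural value.
X_2 = -3·X_1 - 4  [with X_1=-1]  = -1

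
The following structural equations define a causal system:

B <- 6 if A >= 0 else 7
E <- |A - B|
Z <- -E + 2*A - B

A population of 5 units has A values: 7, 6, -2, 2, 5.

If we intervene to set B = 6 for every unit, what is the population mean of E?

Every unit gets B=6 under the intervention. E values become 1, 0, 8, 4, 1; E[E|do(B=6)] = 2.8.

2.8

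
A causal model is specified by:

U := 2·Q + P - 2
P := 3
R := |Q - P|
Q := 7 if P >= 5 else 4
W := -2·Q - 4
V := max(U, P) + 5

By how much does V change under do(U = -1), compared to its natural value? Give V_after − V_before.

-6

Intervening sets U = -1 and removes its equation (U := 2·Q + P - 2).
V = max(U, P) + 5  [with U=-1, P=3]  = 8
Without intervention: Q = 7 if P >= 5 else 4  [with P=3]  = 4; U = 2·Q + P - 2  [with Q=4, P=3]  = 9; V = max(U, P) + 5  [with U=9, P=3]  = 14.
Change = 8 − 14 = -6.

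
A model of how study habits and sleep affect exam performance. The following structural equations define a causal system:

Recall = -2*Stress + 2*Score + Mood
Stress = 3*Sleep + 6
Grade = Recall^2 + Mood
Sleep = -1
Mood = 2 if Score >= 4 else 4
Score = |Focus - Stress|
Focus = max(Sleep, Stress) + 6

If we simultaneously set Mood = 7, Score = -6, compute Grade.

Setting Mood = 7, Score = -6 by intervention discards those variables' equations.
Stress = 3*Sleep + 6  [with Sleep=-1]  = 3
Recall = -2*Stress + 2*Score + Mood  [with Stress=3, Score=-6, Mood=7]  = -11
Grade = Recall^2 + Mood  [with Recall=-11, Mood=7]  = 128

128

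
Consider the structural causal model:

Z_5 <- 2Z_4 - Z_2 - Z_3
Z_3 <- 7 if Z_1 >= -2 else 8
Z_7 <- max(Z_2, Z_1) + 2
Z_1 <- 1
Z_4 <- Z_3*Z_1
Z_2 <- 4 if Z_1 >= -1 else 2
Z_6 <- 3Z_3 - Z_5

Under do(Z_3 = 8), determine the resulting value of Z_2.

4

Under do(Z_3=8), the mechanism Z_3 <- 7 if Z_1 >= -2 else 8 is discarded; Z_3 is fixed at 8.
Since Z_2 is not a descendant of the intervened variable, it is unaffected.
Z_2 = 4 if Z_1 >= -1 else 2  [with Z_1=1]  = 4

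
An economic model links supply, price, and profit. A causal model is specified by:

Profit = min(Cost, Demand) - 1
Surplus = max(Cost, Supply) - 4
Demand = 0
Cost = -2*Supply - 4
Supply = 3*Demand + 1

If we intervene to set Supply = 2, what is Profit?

-9

Under do(Supply=2), the mechanism Supply = 3*Demand + 1 is discarded; Supply is fixed at 2.
Cost = -2*Supply - 4  [with Supply=2]  = -8
Profit = min(Cost, Demand) - 1  [with Cost=-8, Demand=0]  = -9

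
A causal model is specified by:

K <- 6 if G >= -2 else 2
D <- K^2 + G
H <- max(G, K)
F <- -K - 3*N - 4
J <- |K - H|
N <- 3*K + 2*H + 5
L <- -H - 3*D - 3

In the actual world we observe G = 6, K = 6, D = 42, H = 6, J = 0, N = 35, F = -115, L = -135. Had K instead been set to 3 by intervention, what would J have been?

3

do(K=3) replaces the equation K <- 6 if G >= -2 else 2 with the constant K = 3.
H = max(G, K)  [with G=6, K=3]  = 6
J = |K - H|  [with K=3, H=6]  = 3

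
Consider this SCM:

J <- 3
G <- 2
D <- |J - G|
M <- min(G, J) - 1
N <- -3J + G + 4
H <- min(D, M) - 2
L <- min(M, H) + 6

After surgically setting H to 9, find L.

7

Intervening sets H = 9 and removes its equation (H <- min(D, M) - 2).
M = min(G, J) - 1  [with G=2, J=3]  = 1
L = min(M, H) + 6  [with M=1, H=9]  = 7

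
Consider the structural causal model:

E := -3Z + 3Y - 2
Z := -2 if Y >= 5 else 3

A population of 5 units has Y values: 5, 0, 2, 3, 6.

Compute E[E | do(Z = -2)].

The intervention sets Z=-2 in all 5 units regardless of Y. Recomputing E per unit gives 19, 4, 10, 13, 22; average 13.6.

13.6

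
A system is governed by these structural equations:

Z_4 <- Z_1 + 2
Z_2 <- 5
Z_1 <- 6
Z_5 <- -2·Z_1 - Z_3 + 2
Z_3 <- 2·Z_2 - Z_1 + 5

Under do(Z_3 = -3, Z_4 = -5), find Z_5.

-7

Setting Z_3 = -3, Z_4 = -5 by intervention discards those variables' equations.
Z_5 = -2·Z_1 - Z_3 + 2  [with Z_1=6, Z_3=-3]  = -7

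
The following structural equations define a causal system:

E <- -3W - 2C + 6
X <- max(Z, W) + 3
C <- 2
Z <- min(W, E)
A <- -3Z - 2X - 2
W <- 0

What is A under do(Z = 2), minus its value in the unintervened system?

Under do(Z=2), the mechanism Z <- min(W, E) is discarded; Z is fixed at 2.
X = max(Z, W) + 3  [with Z=2, W=0]  = 5
A = -3Z - 2X - 2  [with Z=2, X=5]  = -18
Without intervention: E = -3W - 2C + 6  [with W=0, C=2]  = 2; Z = min(W, E)  [with W=0, E=2]  = 0; X = max(Z, W) + 3  [with Z=0, W=0]  = 3; A = -3Z - 2X - 2  [with Z=0, X=3]  = -8.
Change = -18 − (-8) = -10.

-10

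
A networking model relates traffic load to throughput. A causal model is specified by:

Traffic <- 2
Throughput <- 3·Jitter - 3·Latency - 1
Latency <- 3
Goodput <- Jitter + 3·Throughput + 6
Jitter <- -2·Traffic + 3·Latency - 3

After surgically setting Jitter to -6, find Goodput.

-84

do(Jitter=-6) replaces the equation Jitter <- -2·Traffic + 3·Latency - 3 with the constant Jitter = -6.
Throughput = 3·Jitter - 3·Latency - 1  [with Jitter=-6, Latency=3]  = -28
Goodput = Jitter + 3·Throughput + 6  [with Jitter=-6, Throughput=-28]  = -84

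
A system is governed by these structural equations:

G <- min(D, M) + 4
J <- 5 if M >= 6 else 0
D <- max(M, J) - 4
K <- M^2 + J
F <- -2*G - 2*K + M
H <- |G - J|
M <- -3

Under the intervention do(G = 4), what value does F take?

-29

Under do(G=4), the mechanism G <- min(D, M) + 4 is discarded; G is fixed at 4.
J = 5 if M >= 6 else 0  [with M=-3]  = 0
K = M^2 + J  [with M=-3, J=0]  = 9
F = -2*G - 2*K + M  [with G=4, K=9, M=-3]  = -29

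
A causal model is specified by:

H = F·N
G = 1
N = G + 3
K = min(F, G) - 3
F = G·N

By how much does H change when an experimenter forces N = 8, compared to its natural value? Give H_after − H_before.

do(N=8) replaces the equation N = G + 3 with the constant N = 8.
F = G·N  [with G=1, N=8]  = 8
H = F·N  [with F=8, N=8]  = 64
Without intervention: N = G + 3  [with G=1]  = 4; F = G·N  [with G=1, N=4]  = 4; H = F·N  [with F=4, N=4]  = 16.
Change = 64 − 16 = 48.

48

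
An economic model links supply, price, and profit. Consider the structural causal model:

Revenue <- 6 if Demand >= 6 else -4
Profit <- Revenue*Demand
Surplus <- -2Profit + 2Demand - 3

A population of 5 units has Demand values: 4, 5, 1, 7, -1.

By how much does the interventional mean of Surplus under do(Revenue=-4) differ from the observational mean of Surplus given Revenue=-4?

The intervention sets Revenue=-4 in all 5 units regardless of Demand. Recomputing Surplus per unit gives 37, 47, 7, 67, -13; average 29.
E[Surplus|Revenue=-4] averages over only the 4 units with Revenue=-4 (Demand = 4, 5, 1, -1): Surplus = 37, 47, 7, -13, mean 19.5.
Difference = 29 − 19.5 = 9.5.

9.5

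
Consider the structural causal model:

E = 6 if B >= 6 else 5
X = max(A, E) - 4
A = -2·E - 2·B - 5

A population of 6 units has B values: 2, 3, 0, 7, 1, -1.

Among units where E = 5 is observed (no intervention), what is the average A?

-17

E[A|E=5] averages over only the 5 units with E=5 (B = 2, 3, 0, 1, -1): A = -19, -21, -15, -17, -13, mean -17.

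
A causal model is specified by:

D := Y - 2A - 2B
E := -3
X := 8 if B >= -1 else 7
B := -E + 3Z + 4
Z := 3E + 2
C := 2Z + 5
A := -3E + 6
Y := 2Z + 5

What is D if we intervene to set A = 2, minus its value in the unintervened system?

Under do(A=2), the mechanism A := -3E + 6 is discarded; A is fixed at 2.
Z = 3E + 2  [with E=-3]  = -7
B = -E + 3Z + 4  [with E=-3, Z=-7]  = -14
Y = 2Z + 5  [with Z=-7]  = -9
D = Y - 2A - 2B  [with Y=-9, A=2, B=-14]  = 15
Without intervention: A = -3E + 6  [with E=-3]  = 15; Z = 3E + 2  [with E=-3]  = -7; B = -E + 3Z + 4  [with E=-3, Z=-7]  = -14; Y = 2Z + 5  [with Z=-7]  = -9; D = Y - 2A - 2B  [with Y=-9, A=15, B=-14]  = -11.
Change = 15 − (-11) = 26.

26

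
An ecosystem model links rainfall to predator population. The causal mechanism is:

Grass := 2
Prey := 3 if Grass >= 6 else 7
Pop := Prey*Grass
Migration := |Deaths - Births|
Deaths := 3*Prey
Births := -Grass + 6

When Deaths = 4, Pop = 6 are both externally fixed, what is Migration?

0

Setting Deaths = 4, Pop = 6 by intervention discards those variables' equations.
Births = -Grass + 6  [with Grass=2]  = 4
Migration = |Deaths - Births|  [with Deaths=4, Births=4]  = 0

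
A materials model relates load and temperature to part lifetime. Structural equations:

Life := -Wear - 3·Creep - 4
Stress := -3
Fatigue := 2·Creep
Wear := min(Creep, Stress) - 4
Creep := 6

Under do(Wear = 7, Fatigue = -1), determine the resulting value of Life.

Setting Wear = 7, Fatigue = -1 by intervention discards those variables' equations.
Life = -Wear - 3·Creep - 4  [with Wear=7, Creep=6]  = -29

-29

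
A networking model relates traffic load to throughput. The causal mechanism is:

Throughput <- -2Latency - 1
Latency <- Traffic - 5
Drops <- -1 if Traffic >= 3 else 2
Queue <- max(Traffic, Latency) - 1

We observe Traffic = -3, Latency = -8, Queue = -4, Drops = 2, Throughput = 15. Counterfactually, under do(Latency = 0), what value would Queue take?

The intervention breaks the incoming arrows to Latency: Latency <- Traffic - 5 no longer applies, and Latency = 0.
Queue = max(Traffic, Latency) - 1  [with Traffic=-3, Latency=0]  = -1

-1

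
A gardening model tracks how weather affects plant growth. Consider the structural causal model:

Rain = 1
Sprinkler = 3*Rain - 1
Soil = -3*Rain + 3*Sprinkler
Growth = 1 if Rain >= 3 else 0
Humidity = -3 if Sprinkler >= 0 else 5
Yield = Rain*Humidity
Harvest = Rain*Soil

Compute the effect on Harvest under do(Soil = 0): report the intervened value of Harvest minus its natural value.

The intervention breaks the incoming arrows to Soil: Soil = -3*Rain + 3*Sprinkler no longer applies, and Soil = 0.
Harvest = Rain*Soil  [with Rain=1, Soil=0]  = 0
Without intervention: Sprinkler = 3*Rain - 1  [with Rain=1]  = 2; Soil = -3*Rain + 3*Sprinkler  [with Rain=1, Sprinkler=2]  = 3; Harvest = Rain*Soil  [with Rain=1, Soil=3]  = 3.
Change = 0 − 3 = -3.

-3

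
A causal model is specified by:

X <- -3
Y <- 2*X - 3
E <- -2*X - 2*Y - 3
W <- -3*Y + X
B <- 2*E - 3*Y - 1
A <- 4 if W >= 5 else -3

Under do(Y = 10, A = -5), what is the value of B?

Setting Y = 10, A = -5 by intervention discards those variables' equations.
E = -2*X - 2*Y - 3  [with X=-3, Y=10]  = -17
B = 2*E - 3*Y - 1  [with E=-17, Y=10]  = -65

-65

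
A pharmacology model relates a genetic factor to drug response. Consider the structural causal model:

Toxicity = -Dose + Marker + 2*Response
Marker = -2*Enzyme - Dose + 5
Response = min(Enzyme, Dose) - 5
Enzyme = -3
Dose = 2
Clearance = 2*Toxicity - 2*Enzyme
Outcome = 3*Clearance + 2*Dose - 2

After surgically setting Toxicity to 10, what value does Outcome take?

Under do(Toxicity=10), the mechanism Toxicity = -Dose + Marker + 2*Response is discarded; Toxicity is fixed at 10.
Clearance = 2*Toxicity - 2*Enzyme  [with Toxicity=10, Enzyme=-3]  = 26
Outcome = 3*Clearance + 2*Dose - 2  [with Clearance=26, Dose=2]  = 80

80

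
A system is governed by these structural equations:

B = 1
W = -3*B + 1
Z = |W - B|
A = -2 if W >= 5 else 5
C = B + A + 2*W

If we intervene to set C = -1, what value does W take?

Under do(C=-1), the mechanism C = B + A + 2*W is discarded; C is fixed at -1.
No directed path runs from C to W, so W keeps its natural value.
W = -3*B + 1  [with B=1]  = -2

-2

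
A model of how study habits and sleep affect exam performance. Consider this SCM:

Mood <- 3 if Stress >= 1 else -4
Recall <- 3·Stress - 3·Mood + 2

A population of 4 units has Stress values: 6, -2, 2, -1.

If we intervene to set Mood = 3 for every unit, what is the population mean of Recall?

The intervention sets Mood=3 in all 4 units regardless of Stress. Recomputing Recall per unit gives 11, -13, -1, -10; average -3.25.

-3.25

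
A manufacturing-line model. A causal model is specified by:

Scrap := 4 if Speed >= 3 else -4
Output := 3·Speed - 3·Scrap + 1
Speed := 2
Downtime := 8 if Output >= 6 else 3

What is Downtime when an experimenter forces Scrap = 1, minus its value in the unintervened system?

Under do(Scrap=1), the mechanism Scrap := 4 if Speed >= 3 else -4 is discarded; Scrap is fixed at 1.
Output = 3·Speed - 3·Scrap + 1  [with Speed=2, Scrap=1]  = 4
Downtime = 8 if Output >= 6 else 3  [with Output=4]  = 3
Without intervention: Scrap = 4 if Speed >= 3 else -4  [with Speed=2]  = -4; Output = 3·Speed - 3·Scrap + 1  [with Speed=2, Scrap=-4]  = 19; Downtime = 8 if Output >= 6 else 3  [with Output=19]  = 8.
Change = 3 − 8 = -5.

-5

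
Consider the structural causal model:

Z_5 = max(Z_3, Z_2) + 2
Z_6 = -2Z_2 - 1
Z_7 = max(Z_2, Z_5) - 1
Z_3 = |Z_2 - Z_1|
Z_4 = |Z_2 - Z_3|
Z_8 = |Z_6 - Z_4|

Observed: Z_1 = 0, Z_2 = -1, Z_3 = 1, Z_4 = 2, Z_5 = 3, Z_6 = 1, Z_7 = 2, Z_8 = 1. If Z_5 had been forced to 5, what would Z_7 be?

4

Under do(Z_5=5), the mechanism Z_5 = max(Z_3, Z_2) + 2 is discarded; Z_5 is fixed at 5.
Z_7 = max(Z_2, Z_5) - 1  [with Z_2=-1, Z_5=5]  = 4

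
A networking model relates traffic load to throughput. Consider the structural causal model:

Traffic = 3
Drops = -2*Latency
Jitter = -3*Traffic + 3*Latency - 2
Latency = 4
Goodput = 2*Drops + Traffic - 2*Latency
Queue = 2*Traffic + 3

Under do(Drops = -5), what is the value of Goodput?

-15

Under do(Drops=-5), the mechanism Drops = -2*Latency is discarded; Drops is fixed at -5.
Goodput = 2*Drops + Traffic - 2*Latency  [with Drops=-5, Traffic=3, Latency=4]  = -15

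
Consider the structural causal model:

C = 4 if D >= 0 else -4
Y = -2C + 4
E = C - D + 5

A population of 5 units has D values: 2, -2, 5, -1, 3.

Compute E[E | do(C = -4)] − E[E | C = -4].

-2.9

do(C=-4) breaks C's dependence on D. With C=-4 fixed, E across the units is -1, 3, -4, 2, -2, mean -0.4.
Conditioning on C=-4 selects the 2 unit(s) with D ∈ {-2, -1}. Their E values: 3, 2. Mean = 2.5.
Difference = -0.4 − 2.5 = -2.9.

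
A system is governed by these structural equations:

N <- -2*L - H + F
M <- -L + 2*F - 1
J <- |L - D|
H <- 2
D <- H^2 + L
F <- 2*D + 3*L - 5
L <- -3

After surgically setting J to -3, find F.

do(J=-3) replaces the equation J <- |L - D| with the constant J = -3.
No directed path runs from J to F, so F keeps its natural value.
D = H^2 + L  [with H=2, L=-3]  = 1
F = 2*D + 3*L - 5  [with D=1, L=-3]  = -12

-12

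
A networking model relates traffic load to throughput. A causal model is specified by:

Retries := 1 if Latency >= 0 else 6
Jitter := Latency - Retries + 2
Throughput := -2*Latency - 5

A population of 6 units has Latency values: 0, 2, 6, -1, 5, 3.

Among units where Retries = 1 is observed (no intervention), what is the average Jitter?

Conditioning on Retries=1 selects the 5 unit(s) with Latency ∈ {0, 2, 6, 5, 3}. Their Jitter values: 1, 3, 7, 6, 4. Mean = 4.2.

4.2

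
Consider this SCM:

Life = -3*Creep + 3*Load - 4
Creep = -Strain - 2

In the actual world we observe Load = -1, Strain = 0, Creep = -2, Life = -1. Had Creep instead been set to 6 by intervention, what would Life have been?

-25

The intervention breaks the incoming arrows to Creep: Creep = -Strain - 2 no longer applies, and Creep = 6.
Life = -3*Creep + 3*Load - 4  [with Creep=6, Load=-1]  = -25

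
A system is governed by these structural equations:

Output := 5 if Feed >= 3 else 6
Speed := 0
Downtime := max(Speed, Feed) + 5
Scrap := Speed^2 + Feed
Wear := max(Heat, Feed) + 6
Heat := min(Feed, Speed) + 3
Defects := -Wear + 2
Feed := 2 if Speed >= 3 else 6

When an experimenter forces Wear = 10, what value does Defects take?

-8

Intervening sets Wear = 10 and removes its equation (Wear := max(Heat, Feed) + 6).
Defects = -Wear + 2  [with Wear=10]  = -8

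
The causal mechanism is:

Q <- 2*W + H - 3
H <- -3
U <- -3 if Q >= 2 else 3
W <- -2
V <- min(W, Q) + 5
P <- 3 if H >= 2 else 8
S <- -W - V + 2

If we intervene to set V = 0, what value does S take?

4

Under do(V=0), the mechanism V <- min(W, Q) + 5 is discarded; V is fixed at 0.
S = -W - V + 2  [with W=-2, V=0]  = 4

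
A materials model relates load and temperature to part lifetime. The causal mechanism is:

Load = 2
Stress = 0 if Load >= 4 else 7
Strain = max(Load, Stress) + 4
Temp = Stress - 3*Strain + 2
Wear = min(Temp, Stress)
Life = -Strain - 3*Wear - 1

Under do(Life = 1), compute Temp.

do(Life=1) replaces the equation Life = -Strain - 3*Wear - 1 with the constant Life = 1.
No directed path runs from Life to Temp, so Temp keeps its natural value.
Stress = 0 if Load >= 4 else 7  [with Load=2]  = 7
Strain = max(Load, Stress) + 4  [with Load=2, Stress=7]  = 11
Temp = Stress - 3*Strain + 2  [with Stress=7, Strain=11]  = -24

-24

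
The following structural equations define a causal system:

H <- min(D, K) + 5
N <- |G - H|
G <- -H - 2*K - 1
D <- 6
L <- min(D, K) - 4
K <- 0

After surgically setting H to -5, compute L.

Under do(H=-5), the mechanism H <- min(D, K) + 5 is discarded; H is fixed at -5.
Since L is not a descendant of the intervened variable, it is unaffected.
L = min(D, K) - 4  [with D=6, K=0]  = -4

-4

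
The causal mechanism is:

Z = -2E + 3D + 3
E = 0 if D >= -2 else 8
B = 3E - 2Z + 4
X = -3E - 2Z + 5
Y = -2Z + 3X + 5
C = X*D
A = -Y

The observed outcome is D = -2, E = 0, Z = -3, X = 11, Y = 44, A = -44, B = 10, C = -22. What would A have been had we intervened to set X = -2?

Under do(X=-2), the mechanism X = -3E - 2Z + 5 is discarded; X is fixed at -2.
E = 0 if D >= -2 else 8  [with D=-2]  = 0
Z = -2E + 3D + 3  [with E=0, D=-2]  = -3
Y = -2Z + 3X + 5  [with Z=-3, X=-2]  = 5
A = -Y  [with Y=5]  = -5

-5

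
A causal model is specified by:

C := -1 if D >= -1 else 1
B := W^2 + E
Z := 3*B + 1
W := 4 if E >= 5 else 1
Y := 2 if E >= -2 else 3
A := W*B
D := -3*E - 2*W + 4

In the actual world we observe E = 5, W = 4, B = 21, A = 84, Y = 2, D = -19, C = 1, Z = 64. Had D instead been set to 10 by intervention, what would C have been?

-1

Intervening sets D = 10 and removes its equation (D := -3*E - 2*W + 4).
C = -1 if D >= -1 else 1  [with D=10]  = -1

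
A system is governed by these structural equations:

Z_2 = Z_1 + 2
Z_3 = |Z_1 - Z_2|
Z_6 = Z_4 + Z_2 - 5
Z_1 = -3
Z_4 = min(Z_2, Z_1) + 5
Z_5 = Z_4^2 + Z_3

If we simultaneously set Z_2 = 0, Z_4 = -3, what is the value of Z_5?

12

Setting Z_2 = 0, Z_4 = -3 by intervention discards those variables' equations.
Z_3 = |Z_1 - Z_2|  [with Z_1=-3, Z_2=0]  = 3
Z_5 = Z_4^2 + Z_3  [with Z_4=-3, Z_3=3]  = 12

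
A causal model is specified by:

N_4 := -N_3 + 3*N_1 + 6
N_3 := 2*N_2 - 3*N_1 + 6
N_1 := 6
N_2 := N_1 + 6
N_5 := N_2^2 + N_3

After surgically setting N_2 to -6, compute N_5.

12

do(N_2=-6) replaces the equation N_2 := N_1 + 6 with the constant N_2 = -6.
N_3 = 2*N_2 - 3*N_1 + 6  [with N_2=-6, N_1=6]  = -24
N_5 = N_2^2 + N_3  [with N_2=-6, N_3=-24]  = 12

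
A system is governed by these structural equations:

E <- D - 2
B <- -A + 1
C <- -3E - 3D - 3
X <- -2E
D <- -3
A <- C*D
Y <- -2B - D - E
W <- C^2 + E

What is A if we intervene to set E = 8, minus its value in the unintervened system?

117

do(E=8) replaces the equation E <- D - 2 with the constant E = 8.
C = -3E - 3D - 3  [with E=8, D=-3]  = -18
A = C*D  [with C=-18, D=-3]  = 54
Without intervention: E = D - 2  [with D=-3]  = -5; C = -3E - 3D - 3  [with E=-5, D=-3]  = 21; A = C*D  [with C=21, D=-3]  = -63.
Change = 54 − (-63) = 117.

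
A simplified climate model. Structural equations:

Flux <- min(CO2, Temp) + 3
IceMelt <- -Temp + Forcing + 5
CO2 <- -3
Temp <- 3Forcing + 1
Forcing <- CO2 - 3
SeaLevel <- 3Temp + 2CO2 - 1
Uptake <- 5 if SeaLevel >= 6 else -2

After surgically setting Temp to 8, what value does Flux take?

0

The intervention breaks the incoming arrows to Temp: Temp <- 3Forcing + 1 no longer applies, and Temp = 8.
Flux = min(CO2, Temp) + 3  [with CO2=-3, Temp=8]  = 0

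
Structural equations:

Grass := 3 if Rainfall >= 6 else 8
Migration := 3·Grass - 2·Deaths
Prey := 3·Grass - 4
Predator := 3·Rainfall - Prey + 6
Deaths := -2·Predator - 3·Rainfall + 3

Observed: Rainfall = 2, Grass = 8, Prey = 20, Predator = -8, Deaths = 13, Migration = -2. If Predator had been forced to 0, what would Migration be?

Under do(Predator=0), the mechanism Predator := 3·Rainfall - Prey + 6 is discarded; Predator is fixed at 0.
Grass = 3 if Rainfall >= 6 else 8  [with Rainfall=2]  = 8
Deaths = -2·Predator - 3·Rainfall + 3  [with Predator=0, Rainfall=2]  = -3
Migration = 3·Grass - 2·Deaths  [with Grass=8, Deaths=-3]  = 30

30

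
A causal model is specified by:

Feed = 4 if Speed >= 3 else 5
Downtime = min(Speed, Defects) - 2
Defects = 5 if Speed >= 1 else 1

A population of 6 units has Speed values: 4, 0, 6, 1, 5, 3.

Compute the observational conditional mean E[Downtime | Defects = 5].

1.6

E[Downtime|Defects=5] averages over only the 5 units with Defects=5 (Speed = 4, 6, 1, 5, 3): Downtime = 2, 3, -1, 3, 1, mean 1.6.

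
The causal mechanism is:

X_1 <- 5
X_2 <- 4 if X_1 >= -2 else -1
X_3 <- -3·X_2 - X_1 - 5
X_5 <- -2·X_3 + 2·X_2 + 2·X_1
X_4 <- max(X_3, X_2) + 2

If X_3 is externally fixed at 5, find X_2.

Under do(X_3=5), the mechanism X_3 <- -3·X_2 - X_1 - 5 is discarded; X_3 is fixed at 5.
Since X_2 is not a descendant of the intervened variable, it is unaffected.
X_2 = 4 if X_1 >= -2 else -1  [with X_1=5]  = 4

4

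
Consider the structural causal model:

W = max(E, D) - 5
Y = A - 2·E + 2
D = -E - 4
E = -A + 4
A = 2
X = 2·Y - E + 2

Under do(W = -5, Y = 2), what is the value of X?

4

The joint intervention fixes W = -5, Y = 2, removing each variable's own equation.
E = -A + 4  [with A=2]  = 2
X = 2·Y - E + 2  [with Y=2, E=2]  = 4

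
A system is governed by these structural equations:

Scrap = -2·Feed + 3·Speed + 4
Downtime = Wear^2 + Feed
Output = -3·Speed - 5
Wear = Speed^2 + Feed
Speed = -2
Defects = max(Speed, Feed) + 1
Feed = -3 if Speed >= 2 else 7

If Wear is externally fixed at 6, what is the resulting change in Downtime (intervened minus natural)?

The intervention breaks the incoming arrows to Wear: Wear = Speed^2 + Feed no longer applies, and Wear = 6.
Feed = -3 if Speed >= 2 else 7  [with Speed=-2]  = 7
Downtime = Wear^2 + Feed  [with Wear=6, Feed=7]  = 43
Without intervention: Feed = -3 if Speed >= 2 else 7  [with Speed=-2]  = 7; Wear = Speed^2 + Feed  [with Speed=-2, Feed=7]  = 11; Downtime = Wear^2 + Feed  [with Wear=11, Feed=7]  = 128.
Change = 43 − 128 = -85.

-85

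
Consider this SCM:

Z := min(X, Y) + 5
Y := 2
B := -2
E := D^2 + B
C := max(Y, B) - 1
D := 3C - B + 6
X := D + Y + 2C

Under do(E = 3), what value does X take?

15

do(E=3) replaces the equation E := D^2 + B with the constant E = 3.
Since X is not a descendant of the intervened variable, it is unaffected.
C = max(Y, B) - 1  [with Y=2, B=-2]  = 1
D = 3C - B + 6  [with C=1, B=-2]  = 11
X = D + Y + 2C  [with D=11, Y=2, C=1]  = 15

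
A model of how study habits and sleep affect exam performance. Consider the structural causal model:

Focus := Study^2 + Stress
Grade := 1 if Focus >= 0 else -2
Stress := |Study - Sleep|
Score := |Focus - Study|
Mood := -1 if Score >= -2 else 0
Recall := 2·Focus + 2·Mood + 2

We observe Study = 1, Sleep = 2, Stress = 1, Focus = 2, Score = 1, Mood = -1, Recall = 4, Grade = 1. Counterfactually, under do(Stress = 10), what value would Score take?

do(Stress=10) replaces the equation Stress := |Study - Sleep| with the constant Stress = 10.
Focus = Study^2 + Stress  [with Study=1, Stress=10]  = 11
Score = |Focus - Study|  [with Focus=11, Study=1]  = 10

10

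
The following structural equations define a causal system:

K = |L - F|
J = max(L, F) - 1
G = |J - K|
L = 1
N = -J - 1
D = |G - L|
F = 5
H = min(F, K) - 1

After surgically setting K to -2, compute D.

5

do(K=-2) replaces the equation K = |L - F| with the constant K = -2.
J = max(L, F) - 1  [with L=1, F=5]  = 4
G = |J - K|  [with J=4, K=-2]  = 6
D = |G - L|  [with G=6, L=1]  = 5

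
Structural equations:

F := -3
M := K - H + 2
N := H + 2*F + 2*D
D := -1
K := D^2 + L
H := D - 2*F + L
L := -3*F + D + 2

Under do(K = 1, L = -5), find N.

Under do(K = 1, L = -5), each intervened variable's structural equation is replaced by its fixed value.
H = D - 2*F + L  [with D=-1, F=-3, L=-5]  = 0
N = H + 2*F + 2*D  [with H=0, F=-3, D=-1]  = -8

-8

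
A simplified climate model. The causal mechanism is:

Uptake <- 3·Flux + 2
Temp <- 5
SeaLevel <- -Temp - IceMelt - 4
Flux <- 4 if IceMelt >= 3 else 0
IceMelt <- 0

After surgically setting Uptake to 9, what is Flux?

The intervention breaks the incoming arrows to Uptake: Uptake <- 3·Flux + 2 no longer applies, and Uptake = 9.
Since Flux is not a descendant of the intervened variable, it is unaffected.
Flux = 4 if IceMelt >= 3 else 0  [with IceMelt=0]  = 0

0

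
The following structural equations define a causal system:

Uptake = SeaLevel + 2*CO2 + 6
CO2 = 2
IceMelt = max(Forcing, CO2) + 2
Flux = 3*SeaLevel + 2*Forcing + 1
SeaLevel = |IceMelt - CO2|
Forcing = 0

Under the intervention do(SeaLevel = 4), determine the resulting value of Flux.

Intervening sets SeaLevel = 4 and removes its equation (SeaLevel = |IceMelt - CO2|).
Flux = 3*SeaLevel + 2*Forcing + 1  [with SeaLevel=4, Forcing=0]  = 13

13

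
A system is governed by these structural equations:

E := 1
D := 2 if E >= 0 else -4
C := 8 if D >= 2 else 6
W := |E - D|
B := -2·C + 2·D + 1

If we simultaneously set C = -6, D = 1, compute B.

Setting C = -6, D = 1 by intervention discards those variables' equations.
B = -2·C + 2·D + 1  [with C=-6, D=1]  = 15

15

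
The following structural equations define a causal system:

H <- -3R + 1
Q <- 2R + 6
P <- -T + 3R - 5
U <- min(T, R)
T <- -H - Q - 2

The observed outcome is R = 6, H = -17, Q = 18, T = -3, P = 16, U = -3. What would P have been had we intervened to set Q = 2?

0

do(Q=2) replaces the equation Q <- 2R + 6 with the constant Q = 2.
H = -3R + 1  [with R=6]  = -17
T = -H - Q - 2  [with H=-17, Q=2]  = 13
P = -T + 3R - 5  [with T=13, R=6]  = 0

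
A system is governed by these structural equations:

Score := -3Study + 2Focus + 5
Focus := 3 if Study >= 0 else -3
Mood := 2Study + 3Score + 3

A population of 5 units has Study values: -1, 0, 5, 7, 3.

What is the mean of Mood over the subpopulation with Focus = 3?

Observing Focus=3 restricts to units where Focus's equation naturally yields 3: Study ∈ {0, 5, 7, 3}. In that subpopulation Mood = 36, 1, -13, 15, mean 9.75.

9.75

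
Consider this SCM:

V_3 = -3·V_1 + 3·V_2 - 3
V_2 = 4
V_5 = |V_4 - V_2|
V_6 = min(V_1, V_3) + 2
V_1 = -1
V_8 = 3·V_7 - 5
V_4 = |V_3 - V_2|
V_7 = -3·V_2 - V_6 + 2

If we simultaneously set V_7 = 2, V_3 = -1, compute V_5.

1

Under do(V_7 = 2, V_3 = -1), each intervened variable's structural equation is replaced by its fixed value.
V_4 = |V_3 - V_2|  [with V_3=-1, V_2=4]  = 5
V_5 = |V_4 - V_2|  [with V_4=5, V_2=4]  = 1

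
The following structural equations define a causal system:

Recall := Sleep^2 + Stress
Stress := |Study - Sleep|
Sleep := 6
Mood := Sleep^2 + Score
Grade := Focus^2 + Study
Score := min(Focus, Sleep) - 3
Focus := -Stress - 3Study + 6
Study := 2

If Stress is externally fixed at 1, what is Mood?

The intervention breaks the incoming arrows to Stress: Stress := |Study - Sleep| no longer applies, and Stress = 1.
Focus = -Stress - 3Study + 6  [with Stress=1, Study=2]  = -1
Score = min(Focus, Sleep) - 3  [with Focus=-1, Sleep=6]  = -4
Mood = Sleep^2 + Score  [with Sleep=6, Score=-4]  = 32

32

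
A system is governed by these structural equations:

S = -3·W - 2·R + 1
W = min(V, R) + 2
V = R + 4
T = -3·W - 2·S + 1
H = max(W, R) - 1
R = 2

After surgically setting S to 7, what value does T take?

-25

Under do(S=7), the mechanism S = -3·W - 2·R + 1 is discarded; S is fixed at 7.
V = R + 4  [with R=2]  = 6
W = min(V, R) + 2  [with V=6, R=2]  = 4
T = -3·W - 2·S + 1  [with W=4, S=7]  = -25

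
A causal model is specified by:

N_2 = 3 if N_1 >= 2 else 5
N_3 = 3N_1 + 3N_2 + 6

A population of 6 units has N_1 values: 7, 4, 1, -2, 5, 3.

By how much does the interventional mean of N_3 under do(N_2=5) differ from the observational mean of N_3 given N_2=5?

10.5

Under do(N_2=5), N_2's equation is replaced by N_2=5 for every unit. Per-unit N_3: 42, 33, 24, 15, 36, 30. Mean = 30.
E[N_3|N_2=5] averages over only the 2 units with N_2=5 (N_1 = 1, -2): N_3 = 24, 15, mean 19.5.
Difference = 30 − 19.5 = 10.5.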